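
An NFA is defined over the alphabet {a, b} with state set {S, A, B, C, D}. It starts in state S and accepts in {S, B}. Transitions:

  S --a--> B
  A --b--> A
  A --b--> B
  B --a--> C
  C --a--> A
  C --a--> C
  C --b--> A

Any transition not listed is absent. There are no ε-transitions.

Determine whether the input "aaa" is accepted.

No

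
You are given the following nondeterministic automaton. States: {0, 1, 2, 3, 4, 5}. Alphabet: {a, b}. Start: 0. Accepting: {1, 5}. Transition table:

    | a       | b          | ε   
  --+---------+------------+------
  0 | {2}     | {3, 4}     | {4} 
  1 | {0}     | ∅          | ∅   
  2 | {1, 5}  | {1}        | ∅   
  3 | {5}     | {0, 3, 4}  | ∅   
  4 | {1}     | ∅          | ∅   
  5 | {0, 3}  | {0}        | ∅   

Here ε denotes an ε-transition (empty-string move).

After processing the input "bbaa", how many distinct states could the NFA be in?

Start: ε-closure({0}) = {0, 4}.
Read 'b': 0→{3, 4}, 4→∅; now {3, 4}.
Read 'b': 3→{0, 3, 4}, 4→∅; now {0, 3, 4}.
Read 'a': 0→{2}, 3→{5}, 4→{1}; now {1, 2, 5}.
Read 'a': 1→{0}, 2→{1, 5}, 5→{0, 3}; union {0, 1, 3, 5}; ε-closure = {0, 1, 3, 4, 5}.
That set has 5 states.

5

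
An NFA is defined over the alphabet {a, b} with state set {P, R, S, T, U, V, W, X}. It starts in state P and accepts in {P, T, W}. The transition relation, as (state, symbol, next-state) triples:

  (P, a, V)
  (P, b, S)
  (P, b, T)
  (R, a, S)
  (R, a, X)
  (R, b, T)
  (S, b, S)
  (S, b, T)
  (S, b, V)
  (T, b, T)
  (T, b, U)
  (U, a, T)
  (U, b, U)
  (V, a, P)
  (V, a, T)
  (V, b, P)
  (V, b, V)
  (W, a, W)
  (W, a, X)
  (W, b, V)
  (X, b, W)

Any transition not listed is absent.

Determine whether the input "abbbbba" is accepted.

Yes

Start in {P}.
Read 'a': {P} → {V}.
Read 'b': {V} → {P, V}.
Read 'b': {P, V} → {P, S, T, V}.
Read 'b': {P, S, T, V} → {P, S, T, U, V}.
Read 'b': {P, S, T, U, V} → {P, S, T, U, V}.
Read 'b': {P, S, T, U, V} → {P, S, T, U, V}.
Read 'a': {P, S, T, U, V} → {P, T, V}.
The final set {P, T, V} contains the accepting states P, T.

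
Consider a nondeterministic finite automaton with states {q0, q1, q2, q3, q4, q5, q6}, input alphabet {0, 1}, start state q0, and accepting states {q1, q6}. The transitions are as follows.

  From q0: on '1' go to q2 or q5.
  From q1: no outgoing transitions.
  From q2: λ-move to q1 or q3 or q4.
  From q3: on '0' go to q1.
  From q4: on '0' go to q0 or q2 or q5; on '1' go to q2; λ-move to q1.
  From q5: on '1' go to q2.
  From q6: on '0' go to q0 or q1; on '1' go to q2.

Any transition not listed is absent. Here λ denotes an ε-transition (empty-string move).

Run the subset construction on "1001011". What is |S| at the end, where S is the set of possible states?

4

Start in {q0}.
Read '1': q0→{q2, q5}; union {q2, q5}; ε-closure = {q1, q2, q3, q4, q5}.
Read '0': q1→∅, q2→∅, q3→{q1}, q4→{q0, q2, q5}, q5→∅; union {q0, q1, q2, q5}; ε-closure = {q0, q1, q2, q3, q4, q5}.
Read '0': q0→∅, q1→∅, q2→∅, q3→{q1}, q4→{q0, q2, q5}, q5→∅; union {q0, q1, q2, q5}; ε-closure = {q0, q1, q2, q3, q4, q5}.
Read '1': q0→{q2, q5}, q1→∅, q2→∅, q3→∅, q4→{q2}, q5→{q2}; union {q2, q5}; ε-closure = {q1, q2, q3, q4, q5}.
Read '0': q1→∅, q2→∅, q3→{q1}, q4→{q0, q2, q5}, q5→∅; union {q0, q1, q2, q5}; ε-closure = {q0, q1, q2, q3, q4, q5}.
Read '1': q0→{q2, q5}, q1→∅, q2→∅, q3→∅, q4→{q2}, q5→{q2}; union {q2, q5}; ε-closure = {q1, q2, q3, q4, q5}.
Read '1': q1→∅, q2→∅, q3→∅, q4→{q2}, q5→{q2}; union {q2}; ε-closure = {q1, q2, q3, q4}.
That set has 4 states.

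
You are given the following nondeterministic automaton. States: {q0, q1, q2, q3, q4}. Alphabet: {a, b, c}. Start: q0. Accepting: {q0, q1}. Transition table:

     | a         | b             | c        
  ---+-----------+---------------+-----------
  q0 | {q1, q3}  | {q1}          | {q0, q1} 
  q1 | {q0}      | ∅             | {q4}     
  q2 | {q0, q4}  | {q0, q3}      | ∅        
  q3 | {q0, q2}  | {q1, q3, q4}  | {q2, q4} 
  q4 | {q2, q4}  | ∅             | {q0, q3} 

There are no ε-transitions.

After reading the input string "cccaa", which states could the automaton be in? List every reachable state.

Start in {q0}.
Read 'c': q0→{q0, q1}; now {q0, q1}.
Read 'c': q0→{q0, q1}, q1→{q4}; now {q0, q1, q4}.
Read 'c': q0→{q0, q1}, q1→{q4}, q4→{q0, q3}; now {q0, q1, q3, q4}.
Read 'a': q0→{q1, q3}, q1→{q0}, q3→{q0, q2}, q4→{q2, q4}; now {q0, q1, q2, q3, q4}.
Read 'a': q0→{q1, q3}, q1→{q0}, q2→{q0, q4}, q3→{q0, q2}, q4→{q2, q4}; now {q0, q1, q2, q3, q4}.

{q0, q1, q2, q3, q4}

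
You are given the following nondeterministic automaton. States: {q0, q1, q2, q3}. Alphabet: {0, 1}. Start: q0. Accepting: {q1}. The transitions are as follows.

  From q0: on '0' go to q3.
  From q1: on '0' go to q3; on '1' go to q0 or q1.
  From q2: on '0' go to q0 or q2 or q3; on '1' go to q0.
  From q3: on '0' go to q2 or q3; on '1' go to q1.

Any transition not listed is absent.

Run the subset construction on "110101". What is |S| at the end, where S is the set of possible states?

0

Start in {q0}.
Read '1': q0→∅; now ∅.
The set is empty and remains empty for the remaining 5 symbols.
That set has 0 states.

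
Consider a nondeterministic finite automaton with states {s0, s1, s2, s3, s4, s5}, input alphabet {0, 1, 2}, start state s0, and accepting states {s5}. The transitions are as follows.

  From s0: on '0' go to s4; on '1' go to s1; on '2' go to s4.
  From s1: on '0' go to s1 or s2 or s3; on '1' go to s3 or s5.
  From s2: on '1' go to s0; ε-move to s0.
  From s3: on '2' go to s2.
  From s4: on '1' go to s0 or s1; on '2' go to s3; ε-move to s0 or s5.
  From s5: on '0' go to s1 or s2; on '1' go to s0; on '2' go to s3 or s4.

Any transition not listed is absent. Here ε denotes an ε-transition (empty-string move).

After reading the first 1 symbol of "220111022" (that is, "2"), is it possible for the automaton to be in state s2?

No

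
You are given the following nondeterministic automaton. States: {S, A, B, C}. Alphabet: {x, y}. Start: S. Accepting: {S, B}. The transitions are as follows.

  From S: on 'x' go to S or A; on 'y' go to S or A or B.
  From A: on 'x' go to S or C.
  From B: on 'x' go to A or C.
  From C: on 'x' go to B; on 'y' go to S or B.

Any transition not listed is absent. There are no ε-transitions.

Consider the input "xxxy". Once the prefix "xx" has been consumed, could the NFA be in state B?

Start in {S}.
Read 'x': {S} → {S, A}.
Read 'x': {S, A} → {S, A, C}.
State B is not in {S, A, C}.

No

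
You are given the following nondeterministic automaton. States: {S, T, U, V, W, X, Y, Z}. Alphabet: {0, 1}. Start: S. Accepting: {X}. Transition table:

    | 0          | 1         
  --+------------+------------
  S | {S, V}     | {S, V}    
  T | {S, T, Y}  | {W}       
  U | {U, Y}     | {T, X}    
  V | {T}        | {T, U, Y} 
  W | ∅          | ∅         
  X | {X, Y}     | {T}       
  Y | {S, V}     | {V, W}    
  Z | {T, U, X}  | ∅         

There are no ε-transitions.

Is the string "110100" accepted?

Yes

Start in {S}.
Read '1': S→{S, V}; now {S, V}.
Read '1': S→{S, V}, V→{T, U, Y}; now {S, T, U, V, Y}.
Read '0': S→{S, V}, T→{S, T, Y}, U→{U, Y}, V→{T}, Y→{S, V}; now {S, T, U, V, Y}.
Read '1': S→{S, V}, T→{W}, U→{T, X}, V→{T, U, Y}, Y→{V, W}; now {S, T, U, V, W, X, Y}.
Read '0': S→{S, V}, T→{S, T, Y}, U→{U, Y}, V→{T}, W→∅, X→{X, Y}, Y→{S, V}; now {S, T, U, V, X, Y}.
Read '0': S→{S, V}, T→{S, T, Y}, U→{U, Y}, V→{T}, X→{X, Y}, Y→{S, V}; now {S, T, U, V, X, Y}.
The final set {S, T, U, V, X, Y} contains the accepting state X.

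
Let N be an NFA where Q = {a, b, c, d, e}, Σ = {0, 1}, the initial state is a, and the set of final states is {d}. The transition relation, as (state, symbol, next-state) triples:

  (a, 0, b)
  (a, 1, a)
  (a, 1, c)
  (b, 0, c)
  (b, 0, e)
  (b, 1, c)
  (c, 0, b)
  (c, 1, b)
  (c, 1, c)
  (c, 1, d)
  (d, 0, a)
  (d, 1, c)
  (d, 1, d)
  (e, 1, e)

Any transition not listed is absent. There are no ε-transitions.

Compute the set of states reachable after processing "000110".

{a, b, c, e}

Start in {a}.
Read '0': {a} → {b}.
Read '0': {b} → {c, e}.
Read '0': {c, e} → {b}.
Read '1': {b} → {c}.
Read '1': {c} → {b, c, d}.
Read '0': {b, c, d} → {a, b, c, e}.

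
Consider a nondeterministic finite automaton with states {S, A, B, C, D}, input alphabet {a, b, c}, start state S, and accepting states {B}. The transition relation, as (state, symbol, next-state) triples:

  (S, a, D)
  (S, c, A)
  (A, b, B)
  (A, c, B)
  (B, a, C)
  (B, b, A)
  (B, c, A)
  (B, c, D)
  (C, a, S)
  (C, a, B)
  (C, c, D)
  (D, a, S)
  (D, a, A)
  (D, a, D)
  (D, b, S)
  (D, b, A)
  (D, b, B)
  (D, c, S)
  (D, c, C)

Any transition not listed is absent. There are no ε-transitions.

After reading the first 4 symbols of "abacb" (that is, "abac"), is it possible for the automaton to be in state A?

Start in {S}.
Read 'a': {S} → {D}.
Read 'b': {D} → {S, A, B}.
Read 'a': {S, A, B} → {C, D}.
Read 'c': {C, D} → {S, C, D}.
State A is not in {S, C, D}.

No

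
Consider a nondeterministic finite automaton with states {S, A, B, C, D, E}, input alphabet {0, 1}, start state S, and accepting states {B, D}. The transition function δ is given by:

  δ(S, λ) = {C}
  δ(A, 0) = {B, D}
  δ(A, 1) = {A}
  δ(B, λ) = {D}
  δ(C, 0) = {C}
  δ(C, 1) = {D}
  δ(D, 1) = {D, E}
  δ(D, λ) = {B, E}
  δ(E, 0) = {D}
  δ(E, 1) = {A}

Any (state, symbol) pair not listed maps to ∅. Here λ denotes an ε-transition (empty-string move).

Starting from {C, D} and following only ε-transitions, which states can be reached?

{B, C, D, E}

Begin with {C, D}.
ε-move D → B; add B.
ε-move D → E; add E.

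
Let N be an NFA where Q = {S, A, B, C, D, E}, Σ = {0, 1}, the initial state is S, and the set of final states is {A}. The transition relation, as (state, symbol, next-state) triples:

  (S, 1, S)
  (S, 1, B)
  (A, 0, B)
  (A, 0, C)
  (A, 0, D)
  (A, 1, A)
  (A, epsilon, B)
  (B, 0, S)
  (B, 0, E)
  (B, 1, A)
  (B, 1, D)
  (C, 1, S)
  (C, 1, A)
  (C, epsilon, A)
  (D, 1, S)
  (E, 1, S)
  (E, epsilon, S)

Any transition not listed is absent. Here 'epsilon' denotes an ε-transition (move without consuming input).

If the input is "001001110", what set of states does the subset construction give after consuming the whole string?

Start in {S}.
Read '0': {S} → ∅.
The set is empty and remains empty for the remaining 8 symbols.

∅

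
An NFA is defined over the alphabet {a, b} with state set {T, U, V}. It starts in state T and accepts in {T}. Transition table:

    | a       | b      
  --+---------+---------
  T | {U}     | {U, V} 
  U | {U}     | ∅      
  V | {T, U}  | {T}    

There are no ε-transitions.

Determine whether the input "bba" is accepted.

No

Start in {T}.
Read 'b': T→{U, V}; now {U, V}.
Read 'b': U→∅, V→{T}; now {T}.
Read 'a': T→{U}; now {U}.
The final set {U} contains no accepting state.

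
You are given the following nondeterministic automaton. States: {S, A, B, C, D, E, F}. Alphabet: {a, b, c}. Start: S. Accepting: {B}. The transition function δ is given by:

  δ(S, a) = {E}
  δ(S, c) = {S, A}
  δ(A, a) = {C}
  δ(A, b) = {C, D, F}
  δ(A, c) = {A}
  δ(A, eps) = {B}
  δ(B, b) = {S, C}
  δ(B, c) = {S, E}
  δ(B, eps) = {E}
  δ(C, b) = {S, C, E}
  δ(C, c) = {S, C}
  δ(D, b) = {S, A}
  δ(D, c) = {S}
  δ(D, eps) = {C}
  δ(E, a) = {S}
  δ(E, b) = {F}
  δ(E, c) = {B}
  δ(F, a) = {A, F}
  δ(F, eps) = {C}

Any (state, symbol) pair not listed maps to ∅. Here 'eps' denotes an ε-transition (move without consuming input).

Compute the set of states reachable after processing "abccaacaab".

{C, F}

Start in {S}.
Read 'a': {S} → {E}.
Read 'b': {E} → {C, F}.
Read 'c': {C, F} → {S, C}.
Read 'c': {S, C} → {S, A, B, C, E}.
Read 'a': {S, A, B, C, E} → {S, C, E}.
Read 'a': {S, C, E} → {S, E}.
Read 'c': {S, E} → {S, A, B, E}.
Read 'a': {S, A, B, E} → {S, C, E}.
Read 'a': {S, C, E} → {S, E}.
Read 'b': {S, E} → {C, F}.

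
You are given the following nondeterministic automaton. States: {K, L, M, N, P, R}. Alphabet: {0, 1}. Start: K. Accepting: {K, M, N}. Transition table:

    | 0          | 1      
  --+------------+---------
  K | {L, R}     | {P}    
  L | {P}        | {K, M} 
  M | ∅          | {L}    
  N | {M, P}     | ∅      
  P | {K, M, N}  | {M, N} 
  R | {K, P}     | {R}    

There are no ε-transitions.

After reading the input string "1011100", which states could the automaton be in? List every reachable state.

{K, L, M, N, P, R}

Start in {K}.
Read '1': K→{P}; now {P}.
Read '0': P→{K, M, N}; now {K, M, N}.
Read '1': K→{P}, M→{L}, N→∅; now {L, P}.
Read '1': L→{K, M}, P→{M, N}; now {K, M, N}.
Read '1': K→{P}, M→{L}, N→∅; now {L, P}.
Read '0': L→{P}, P→{K, M, N}; now {K, M, N, P}.
Read '0': K→{L, R}, M→∅, N→{M, P}, P→{K, M, N}; now {K, L, M, N, P, R}.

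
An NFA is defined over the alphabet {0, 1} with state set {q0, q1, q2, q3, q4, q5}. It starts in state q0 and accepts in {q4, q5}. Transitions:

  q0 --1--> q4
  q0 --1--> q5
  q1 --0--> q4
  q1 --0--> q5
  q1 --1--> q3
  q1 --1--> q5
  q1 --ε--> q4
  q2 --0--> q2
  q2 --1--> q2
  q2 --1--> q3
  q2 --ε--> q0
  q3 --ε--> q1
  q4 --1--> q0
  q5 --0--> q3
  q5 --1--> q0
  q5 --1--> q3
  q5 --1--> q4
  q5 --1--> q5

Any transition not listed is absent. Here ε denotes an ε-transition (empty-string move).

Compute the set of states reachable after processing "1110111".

{q0, q1, q3, q4, q5}

Start in {q0}.
Read '1': q0→{q4, q5}; now {q4, q5}.
Read '1': q4→{q0}, q5→{q0, q3, q4, q5}; union {q0, q3, q4, q5}; ε-closure = {q0, q1, q3, q4, q5}.
Read '1': q0→{q4, q5}, q1→{q3, q5}, q3→∅, q4→{q0}, q5→{q0, q3, q4, q5}; union {q0, q3, q4, q5}; ε-closure = {q0, q1, q3, q4, q5}.
Read '0': q0→∅, q1→{q4, q5}, q3→∅, q4→∅, q5→{q3}; union {q3, q4, q5}; ε-closure = {q1, q3, q4, q5}.
Read '1': q1→{q3, q5}, q3→∅, q4→{q0}, q5→{q0, q3, q4, q5}; union {q0, q3, q4, q5}; ε-closure = {q0, q1, q3, q4, q5}.
Read '1': q0→{q4, q5}, q1→{q3, q5}, q3→∅, q4→{q0}, q5→{q0, q3, q4, q5}; union {q0, q3, q4, q5}; ε-closure = {q0, q1, q3, q4, q5}.
Read '1': q0→{q4, q5}, q1→{q3, q5}, q3→∅, q4→{q0}, q5→{q0, q3, q4, q5}; union {q0, q3, q4, q5}; ε-closure = {q0, q1, q3, q4, q5}.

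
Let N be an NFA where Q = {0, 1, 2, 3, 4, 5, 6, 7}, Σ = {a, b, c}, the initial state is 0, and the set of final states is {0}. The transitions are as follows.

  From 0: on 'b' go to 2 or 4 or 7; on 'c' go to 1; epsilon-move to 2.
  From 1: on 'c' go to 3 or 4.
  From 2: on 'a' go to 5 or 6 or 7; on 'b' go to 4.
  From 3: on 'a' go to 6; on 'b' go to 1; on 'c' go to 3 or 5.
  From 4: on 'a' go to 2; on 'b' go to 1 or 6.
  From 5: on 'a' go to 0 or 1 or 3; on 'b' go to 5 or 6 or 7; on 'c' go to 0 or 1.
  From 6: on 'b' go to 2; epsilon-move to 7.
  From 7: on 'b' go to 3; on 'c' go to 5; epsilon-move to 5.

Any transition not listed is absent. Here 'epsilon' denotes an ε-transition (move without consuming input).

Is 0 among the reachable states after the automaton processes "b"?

No

Start: ε-closure({0}) = {0, 2}.
Read 'b': {0, 2} → {2, 4, 5, 7}.
State 0 is not in {2, 4, 5, 7}.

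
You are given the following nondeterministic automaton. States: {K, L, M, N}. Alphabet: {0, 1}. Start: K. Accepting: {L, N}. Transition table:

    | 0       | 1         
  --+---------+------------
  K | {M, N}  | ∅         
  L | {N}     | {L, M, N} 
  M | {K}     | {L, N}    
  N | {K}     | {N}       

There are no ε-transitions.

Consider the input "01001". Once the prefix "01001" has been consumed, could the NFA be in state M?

Start in {K}.
Read '0': K→{M, N}; now {M, N}.
Read '1': M→{L, N}, N→{N}; now {L, N}.
Read '0': L→{N}, N→{K}; now {K, N}.
Read '0': K→{M, N}, N→{K}; now {K, M, N}.
Read '1': K→∅, M→{L, N}, N→{N}; now {L, N}.
State M is not in {L, N}.

No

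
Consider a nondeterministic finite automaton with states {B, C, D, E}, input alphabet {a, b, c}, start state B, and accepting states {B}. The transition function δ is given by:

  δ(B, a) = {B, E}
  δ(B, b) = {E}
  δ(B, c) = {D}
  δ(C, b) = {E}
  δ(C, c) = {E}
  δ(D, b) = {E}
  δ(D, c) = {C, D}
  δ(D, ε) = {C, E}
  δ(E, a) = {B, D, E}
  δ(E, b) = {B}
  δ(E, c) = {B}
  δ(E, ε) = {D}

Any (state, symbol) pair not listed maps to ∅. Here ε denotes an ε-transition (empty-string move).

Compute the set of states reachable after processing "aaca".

Start in {B}.
Read 'a': B→{B, E}; union {B, E}; ε-closure = {B, C, D, E}.
Read 'a': B→{B, E}, C→∅, D→∅, E→{B, D, E}; union {B, D, E}; ε-closure = {B, C, D, E}.
Read 'c': B→{D}, C→{E}, D→{C, D}, E→{B}; now {B, C, D, E}.
Read 'a': B→{B, E}, C→∅, D→∅, E→{B, D, E}; union {B, D, E}; ε-closure = {B, C, D, E}.

{B, C, D, E}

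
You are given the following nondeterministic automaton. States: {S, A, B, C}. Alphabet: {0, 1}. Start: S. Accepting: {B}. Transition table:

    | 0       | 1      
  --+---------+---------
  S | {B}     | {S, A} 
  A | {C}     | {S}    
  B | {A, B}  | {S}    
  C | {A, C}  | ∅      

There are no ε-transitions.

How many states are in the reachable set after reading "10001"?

Start in {S}.
Read '1': {S} → {S, A}.
Read '0': {S, A} → {B, C}.
Read '0': {B, C} → {A, B, C}.
Read '0': {A, B, C} → {A, B, C}.
Read '1': {A, B, C} → {S}.
That set has 1 state.

1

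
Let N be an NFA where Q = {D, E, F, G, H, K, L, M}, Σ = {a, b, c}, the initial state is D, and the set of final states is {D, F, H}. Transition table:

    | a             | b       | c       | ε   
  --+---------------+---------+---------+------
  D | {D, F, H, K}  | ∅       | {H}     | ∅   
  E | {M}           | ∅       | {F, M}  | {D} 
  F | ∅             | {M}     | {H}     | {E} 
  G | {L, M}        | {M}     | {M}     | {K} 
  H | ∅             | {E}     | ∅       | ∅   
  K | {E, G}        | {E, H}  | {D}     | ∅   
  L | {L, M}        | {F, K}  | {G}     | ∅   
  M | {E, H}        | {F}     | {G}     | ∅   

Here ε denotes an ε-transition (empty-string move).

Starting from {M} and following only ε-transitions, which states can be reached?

Begin with {M}.
No ε-moves leave this set, so the closure equals the set itself.

{M}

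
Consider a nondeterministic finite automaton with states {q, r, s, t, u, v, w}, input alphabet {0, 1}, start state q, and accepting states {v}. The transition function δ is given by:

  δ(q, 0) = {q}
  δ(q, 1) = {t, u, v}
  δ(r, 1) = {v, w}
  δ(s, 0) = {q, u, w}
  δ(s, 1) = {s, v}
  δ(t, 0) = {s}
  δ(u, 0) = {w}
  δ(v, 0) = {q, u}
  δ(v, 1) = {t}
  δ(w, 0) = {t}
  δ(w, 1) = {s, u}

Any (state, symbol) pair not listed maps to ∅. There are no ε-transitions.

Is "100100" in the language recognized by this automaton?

Start in {q}.
Read '1': q→{t, u, v}; now {t, u, v}.
Read '0': t→{s}, u→{w}, v→{q, u}; now {q, s, u, w}.
Read '0': q→{q}, s→{q, u, w}, u→{w}, w→{t}; now {q, t, u, w}.
Read '1': q→{t, u, v}, t→∅, u→∅, w→{s, u}; now {s, t, u, v}.
Read '0': s→{q, u, w}, t→{s}, u→{w}, v→{q, u}; now {q, s, u, w}.
Read '0': q→{q}, s→{q, u, w}, u→{w}, w→{t}; now {q, t, u, w}.
The final set {q, t, u, w} contains no accepting state.

No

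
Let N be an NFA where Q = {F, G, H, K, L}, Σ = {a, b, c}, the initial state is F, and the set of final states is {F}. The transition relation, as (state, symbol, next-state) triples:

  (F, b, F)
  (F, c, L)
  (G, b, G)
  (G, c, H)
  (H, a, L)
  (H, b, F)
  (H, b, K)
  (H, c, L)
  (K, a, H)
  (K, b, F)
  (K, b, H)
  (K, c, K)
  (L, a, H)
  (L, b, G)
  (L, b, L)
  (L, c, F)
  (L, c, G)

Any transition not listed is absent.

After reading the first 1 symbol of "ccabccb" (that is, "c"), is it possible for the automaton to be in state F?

No

Start in {F}.
Read 'c': {F} → {L}.
State F is not in {L}.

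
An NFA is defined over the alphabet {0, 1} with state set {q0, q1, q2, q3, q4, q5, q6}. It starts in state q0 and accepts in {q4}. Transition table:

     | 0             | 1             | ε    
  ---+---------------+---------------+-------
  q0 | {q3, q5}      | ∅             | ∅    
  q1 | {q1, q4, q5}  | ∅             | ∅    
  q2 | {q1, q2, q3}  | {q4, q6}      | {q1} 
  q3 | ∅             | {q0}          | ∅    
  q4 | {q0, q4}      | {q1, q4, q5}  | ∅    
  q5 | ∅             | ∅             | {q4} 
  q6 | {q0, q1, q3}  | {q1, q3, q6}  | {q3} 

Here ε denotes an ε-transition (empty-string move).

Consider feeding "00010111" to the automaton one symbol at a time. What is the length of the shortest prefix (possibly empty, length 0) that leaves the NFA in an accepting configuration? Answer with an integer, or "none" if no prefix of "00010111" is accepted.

Start in {q0}.
Read '0': q0→{q3, q5}; union {q3, q5}; ε-closure = {q3, q4, q5}.
None of the earlier sets intersect F, but {q3, q4, q5} does.

1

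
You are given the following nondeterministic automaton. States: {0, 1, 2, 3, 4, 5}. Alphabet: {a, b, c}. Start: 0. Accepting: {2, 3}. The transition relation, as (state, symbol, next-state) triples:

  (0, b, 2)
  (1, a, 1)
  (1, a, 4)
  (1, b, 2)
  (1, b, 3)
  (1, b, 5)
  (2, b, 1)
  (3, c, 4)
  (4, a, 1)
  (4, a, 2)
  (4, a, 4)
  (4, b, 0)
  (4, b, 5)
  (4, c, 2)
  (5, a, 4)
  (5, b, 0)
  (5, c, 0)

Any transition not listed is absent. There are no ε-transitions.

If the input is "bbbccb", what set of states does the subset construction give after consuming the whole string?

{1}

Start in {0}.
Read 'b': 0→{2}; now {2}.
Read 'b': 2→{1}; now {1}.
Read 'b': 1→{2, 3, 5}; now {2, 3, 5}.
Read 'c': 2→∅, 3→{4}, 5→{0}; now {0, 4}.
Read 'c': 0→∅, 4→{2}; now {2}.
Read 'b': 2→{1}; now {1}.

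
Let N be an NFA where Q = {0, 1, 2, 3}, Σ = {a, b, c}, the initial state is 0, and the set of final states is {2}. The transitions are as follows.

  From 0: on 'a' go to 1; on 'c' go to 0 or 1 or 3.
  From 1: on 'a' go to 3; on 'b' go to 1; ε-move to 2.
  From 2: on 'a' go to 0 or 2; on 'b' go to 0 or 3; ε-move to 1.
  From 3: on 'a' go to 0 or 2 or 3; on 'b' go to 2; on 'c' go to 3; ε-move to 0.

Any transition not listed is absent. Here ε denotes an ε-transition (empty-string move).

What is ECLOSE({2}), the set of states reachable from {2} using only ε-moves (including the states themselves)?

Begin with {2}.
ε-move 2 → 1; add 1.

{1, 2}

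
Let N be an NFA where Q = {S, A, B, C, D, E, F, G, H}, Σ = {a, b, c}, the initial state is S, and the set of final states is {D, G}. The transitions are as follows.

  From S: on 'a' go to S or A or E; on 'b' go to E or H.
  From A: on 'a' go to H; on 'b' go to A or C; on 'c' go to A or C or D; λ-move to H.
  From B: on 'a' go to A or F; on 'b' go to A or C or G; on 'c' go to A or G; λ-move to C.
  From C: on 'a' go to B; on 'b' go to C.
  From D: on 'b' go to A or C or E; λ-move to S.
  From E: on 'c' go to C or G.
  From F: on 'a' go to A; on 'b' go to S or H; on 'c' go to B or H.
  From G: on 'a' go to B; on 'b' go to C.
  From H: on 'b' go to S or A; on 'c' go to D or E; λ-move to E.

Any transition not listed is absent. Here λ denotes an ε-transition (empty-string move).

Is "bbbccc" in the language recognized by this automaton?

Yes

Start in {S}.
Read 'b': S→{E, H}; now {E, H}.
Read 'b': E→∅, H→{S, A}; union {S, A}; ε-closure = {S, A, E, H}.
Read 'b': S→{E, H}, A→{A, C}, E→∅, H→{S, A}; now {S, A, C, E, H}.
Read 'c': S→∅, A→{A, C, D}, C→∅, E→{C, G}, H→{D, E}; union {A, C, D, E, G}; ε-closure = {S, A, C, D, E, G, H}.
Read 'c': S→∅, A→{A, C, D}, C→∅, D→∅, E→{C, G}, G→∅, H→{D, E}; union {A, C, D, E, G}; ε-closure = {S, A, C, D, E, G, H}.
Read 'c': S→∅, A→{A, C, D}, C→∅, D→∅, E→{C, G}, G→∅, H→{D, E}; union {A, C, D, E, G}; ε-closure = {S, A, C, D, E, G, H}.
The final set {S, A, C, D, E, G, H} contains the accepting states D, G.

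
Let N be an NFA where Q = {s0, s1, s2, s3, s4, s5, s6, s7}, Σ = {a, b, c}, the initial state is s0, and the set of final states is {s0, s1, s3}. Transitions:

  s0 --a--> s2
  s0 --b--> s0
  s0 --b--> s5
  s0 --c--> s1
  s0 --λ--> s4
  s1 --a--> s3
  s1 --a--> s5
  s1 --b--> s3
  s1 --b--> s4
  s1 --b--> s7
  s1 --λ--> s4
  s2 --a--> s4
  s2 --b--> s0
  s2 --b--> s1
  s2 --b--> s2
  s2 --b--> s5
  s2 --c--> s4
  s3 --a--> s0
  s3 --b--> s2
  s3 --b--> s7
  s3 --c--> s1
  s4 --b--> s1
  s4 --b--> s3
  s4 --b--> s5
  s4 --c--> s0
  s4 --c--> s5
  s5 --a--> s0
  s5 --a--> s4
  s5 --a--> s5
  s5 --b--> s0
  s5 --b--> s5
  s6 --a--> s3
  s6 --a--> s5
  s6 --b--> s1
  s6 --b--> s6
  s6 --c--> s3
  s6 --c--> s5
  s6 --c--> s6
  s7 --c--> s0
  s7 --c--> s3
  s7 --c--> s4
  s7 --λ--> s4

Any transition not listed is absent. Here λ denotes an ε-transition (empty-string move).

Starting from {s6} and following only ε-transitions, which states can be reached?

{s6}

Begin with {s6}.
No ε-moves leave this set, so the closure equals the set itself.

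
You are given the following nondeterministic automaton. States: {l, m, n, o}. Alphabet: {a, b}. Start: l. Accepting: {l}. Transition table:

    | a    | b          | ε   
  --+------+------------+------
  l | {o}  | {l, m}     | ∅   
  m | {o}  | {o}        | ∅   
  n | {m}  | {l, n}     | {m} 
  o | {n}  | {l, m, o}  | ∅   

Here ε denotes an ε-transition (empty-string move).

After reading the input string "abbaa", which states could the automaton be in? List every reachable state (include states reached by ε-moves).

Start in {l}.
Read 'a': l→{o}; now {o}.
Read 'b': o→{l, m, o}; now {l, m, o}.
Read 'b': l→{l, m}, m→{o}, o→{l, m, o}; now {l, m, o}.
Read 'a': l→{o}, m→{o}, o→{n}; union {n, o}; ε-closure = {m, n, o}.
Read 'a': m→{o}, n→{m}, o→{n}; now {m, n, o}.

{m, n, o}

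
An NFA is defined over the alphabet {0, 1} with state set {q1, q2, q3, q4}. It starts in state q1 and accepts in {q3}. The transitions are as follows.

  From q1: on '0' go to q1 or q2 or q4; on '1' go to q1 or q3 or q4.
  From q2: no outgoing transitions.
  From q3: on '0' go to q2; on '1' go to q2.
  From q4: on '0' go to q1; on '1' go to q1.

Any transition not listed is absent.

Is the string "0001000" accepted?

Start in {q1}.
Read '0': q1→{q1, q2, q4}; now {q1, q2, q4}.
Read '0': q1→{q1, q2, q4}, q2→∅, q4→{q1}; now {q1, q2, q4}.
Read '0': q1→{q1, q2, q4}, q2→∅, q4→{q1}; now {q1, q2, q4}.
Read '1': q1→{q1, q3, q4}, q2→∅, q4→{q1}; now {q1, q3, q4}.
Read '0': q1→{q1, q2, q4}, q3→{q2}, q4→{q1}; now {q1, q2, q4}.
Read '0': q1→{q1, q2, q4}, q2→∅, q4→{q1}; now {q1, q2, q4}.
Read '0': q1→{q1, q2, q4}, q2→∅, q4→{q1}; now {q1, q2, q4}.
The final set {q1, q2, q4} contains no accepting state.

No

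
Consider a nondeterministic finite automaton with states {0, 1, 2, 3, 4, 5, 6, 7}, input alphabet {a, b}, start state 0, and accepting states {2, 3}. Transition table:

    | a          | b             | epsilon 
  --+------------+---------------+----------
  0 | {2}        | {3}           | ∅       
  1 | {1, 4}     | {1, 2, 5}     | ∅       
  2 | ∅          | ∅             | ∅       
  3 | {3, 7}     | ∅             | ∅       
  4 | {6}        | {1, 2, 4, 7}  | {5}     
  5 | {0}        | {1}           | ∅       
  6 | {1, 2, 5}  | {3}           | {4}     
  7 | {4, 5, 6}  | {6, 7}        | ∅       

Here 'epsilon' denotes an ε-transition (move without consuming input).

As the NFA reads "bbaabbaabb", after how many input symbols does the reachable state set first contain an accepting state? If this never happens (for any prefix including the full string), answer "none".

Start in {0}.
Read 'b': 0→{3}; now {3}.
None of the earlier sets intersect F, but {3} does.

1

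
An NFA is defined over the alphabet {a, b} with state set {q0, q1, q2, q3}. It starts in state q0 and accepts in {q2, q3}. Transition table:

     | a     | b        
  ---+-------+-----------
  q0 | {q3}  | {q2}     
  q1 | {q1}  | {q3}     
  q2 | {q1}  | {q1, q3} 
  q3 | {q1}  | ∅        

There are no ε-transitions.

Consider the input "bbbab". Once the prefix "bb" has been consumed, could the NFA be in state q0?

Start in {q0}.
Read 'b': q0→{q2}; now {q2}.
Read 'b': q2→{q1, q3}; now {q1, q3}.
State q0 is not in {q1, q3}.

No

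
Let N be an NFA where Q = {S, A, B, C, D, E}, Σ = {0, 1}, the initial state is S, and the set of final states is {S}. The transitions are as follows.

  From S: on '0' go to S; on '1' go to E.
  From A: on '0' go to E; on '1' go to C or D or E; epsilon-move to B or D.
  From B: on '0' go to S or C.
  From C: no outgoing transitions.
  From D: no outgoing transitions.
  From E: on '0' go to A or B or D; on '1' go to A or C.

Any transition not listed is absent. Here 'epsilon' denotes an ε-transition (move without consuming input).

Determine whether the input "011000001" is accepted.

Start in {S}.
Read '0': S→{S}; now {S}.
Read '1': S→{E}; now {E}.
Read '1': E→{A, C}; union {A, C}; ε-closure = {A, B, C, D}.
Read '0': A→{E}, B→{S, C}, C→∅, D→∅; now {S, C, E}.
Read '0': S→{S}, C→∅, E→{A, B, D}; now {S, A, B, D}.
Read '0': S→{S}, A→{E}, B→{S, C}, D→∅; now {S, C, E}.
Read '0': S→{S}, C→∅, E→{A, B, D}; now {S, A, B, D}.
Read '0': S→{S}, A→{E}, B→{S, C}, D→∅; now {S, C, E}.
Read '1': S→{E}, C→∅, E→{A, C}; union {A, C, E}; ε-closure = {A, B, C, D, E}.
The final set {A, B, C, D, E} contains no accepting state.

No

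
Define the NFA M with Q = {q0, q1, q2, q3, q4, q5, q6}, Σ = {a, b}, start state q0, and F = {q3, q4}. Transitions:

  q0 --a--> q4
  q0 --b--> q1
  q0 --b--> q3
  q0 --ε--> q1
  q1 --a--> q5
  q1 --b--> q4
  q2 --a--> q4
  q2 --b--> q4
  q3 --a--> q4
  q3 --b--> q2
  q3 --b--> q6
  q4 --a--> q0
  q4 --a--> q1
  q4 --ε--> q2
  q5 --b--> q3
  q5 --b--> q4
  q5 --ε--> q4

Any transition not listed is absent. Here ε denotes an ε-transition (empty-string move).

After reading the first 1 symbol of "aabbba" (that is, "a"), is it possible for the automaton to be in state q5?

Start: ε-closure({q0}) = {q0, q1}.
Read 'a': q0→{q4}, q1→{q5}; union {q4, q5}; ε-closure = {q2, q4, q5}.
State q5 is in {q2, q4, q5}.

Yes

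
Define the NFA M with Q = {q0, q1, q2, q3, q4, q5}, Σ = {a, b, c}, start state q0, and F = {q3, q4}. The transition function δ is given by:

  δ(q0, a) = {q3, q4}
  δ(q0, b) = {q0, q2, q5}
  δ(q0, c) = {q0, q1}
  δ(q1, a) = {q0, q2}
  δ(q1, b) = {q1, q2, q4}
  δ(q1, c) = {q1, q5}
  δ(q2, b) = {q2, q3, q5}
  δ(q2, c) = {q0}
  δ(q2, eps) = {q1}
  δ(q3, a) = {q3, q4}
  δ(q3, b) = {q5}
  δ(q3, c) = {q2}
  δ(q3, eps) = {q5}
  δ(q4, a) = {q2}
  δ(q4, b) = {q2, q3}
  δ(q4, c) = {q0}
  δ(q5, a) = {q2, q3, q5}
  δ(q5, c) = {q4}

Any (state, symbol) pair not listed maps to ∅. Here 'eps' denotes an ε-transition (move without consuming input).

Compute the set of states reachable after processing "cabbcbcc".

Start in {q0}.
Read 'c': q0→{q0, q1}; now {q0, q1}.
Read 'a': q0→{q3, q4}, q1→{q0, q2}; union {q0, q2, q3, q4}; ε-closure = {q0, q1, q2, q3, q4, q5}.
Read 'b': q0→{q0, q2, q5}, q1→{q1, q2, q4}, q2→{q2, q3, q5}, q3→{q5}, q4→{q2, q3}, q5→∅; now {q0, q1, q2, q3, q4, q5}.
Read 'b': q0→{q0, q2, q5}, q1→{q1, q2, q4}, q2→{q2, q3, q5}, q3→{q5}, q4→{q2, q3}, q5→∅; now {q0, q1, q2, q3, q4, q5}.
Read 'c': q0→{q0, q1}, q1→{q1, q5}, q2→{q0}, q3→{q2}, q4→{q0}, q5→{q4}; now {q0, q1, q2, q4, q5}.
Read 'b': q0→{q0, q2, q5}, q1→{q1, q2, q4}, q2→{q2, q3, q5}, q4→{q2, q3}, q5→∅; now {q0, q1, q2, q3, q4, q5}.
Read 'c': q0→{q0, q1}, q1→{q1, q5}, q2→{q0}, q3→{q2}, q4→{q0}, q5→{q4}; now {q0, q1, q2, q4, q5}.
Read 'c': q0→{q0, q1}, q1→{q1, q5}, q2→{q0}, q4→{q0}, q5→{q4}; now {q0, q1, q4, q5}.

{q0, q1, q4, q5}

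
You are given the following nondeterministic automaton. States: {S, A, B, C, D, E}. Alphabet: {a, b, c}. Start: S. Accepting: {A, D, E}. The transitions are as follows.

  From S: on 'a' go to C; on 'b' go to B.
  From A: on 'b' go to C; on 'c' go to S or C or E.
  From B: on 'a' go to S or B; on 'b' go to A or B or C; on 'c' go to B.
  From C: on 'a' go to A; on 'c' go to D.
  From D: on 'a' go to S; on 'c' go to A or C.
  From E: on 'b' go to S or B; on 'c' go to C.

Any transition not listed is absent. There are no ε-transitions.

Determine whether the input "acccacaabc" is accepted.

Start in {S}.
Read 'a': S→{C}; now {C}.
Read 'c': C→{D}; now {D}.
Read 'c': D→{A, C}; now {A, C}.
Read 'c': A→{S, C, E}, C→{D}; now {S, C, D, E}.
Read 'a': S→{C}, C→{A}, D→{S}, E→∅; now {S, A, C}.
Read 'c': S→∅, A→{S, C, E}, C→{D}; now {S, C, D, E}.
Read 'a': S→{C}, C→{A}, D→{S}, E→∅; now {S, A, C}.
Read 'a': S→{C}, A→∅, C→{A}; now {A, C}.
Read 'b': A→{C}, C→∅; now {C}.
Read 'c': C→{D}; now {D}.
The final set {D} contains the accepting state D.

Yes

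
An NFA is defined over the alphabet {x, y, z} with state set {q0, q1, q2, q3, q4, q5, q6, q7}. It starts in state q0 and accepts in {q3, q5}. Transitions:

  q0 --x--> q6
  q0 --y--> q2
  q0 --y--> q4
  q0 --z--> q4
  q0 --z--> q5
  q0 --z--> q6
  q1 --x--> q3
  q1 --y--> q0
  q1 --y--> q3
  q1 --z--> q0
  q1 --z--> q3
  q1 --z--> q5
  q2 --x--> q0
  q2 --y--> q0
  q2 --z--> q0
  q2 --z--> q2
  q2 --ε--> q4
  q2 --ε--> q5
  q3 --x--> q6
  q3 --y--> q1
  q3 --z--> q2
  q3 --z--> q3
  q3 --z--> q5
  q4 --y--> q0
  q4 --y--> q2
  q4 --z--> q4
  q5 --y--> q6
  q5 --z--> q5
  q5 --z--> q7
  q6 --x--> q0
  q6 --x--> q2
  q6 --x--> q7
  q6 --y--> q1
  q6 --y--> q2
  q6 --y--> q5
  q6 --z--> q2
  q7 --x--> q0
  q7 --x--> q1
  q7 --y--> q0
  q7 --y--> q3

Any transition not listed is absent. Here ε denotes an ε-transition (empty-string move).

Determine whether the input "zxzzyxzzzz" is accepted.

Yes

Start in {q0}.
Read 'z': q0→{q4, q5, q6}; now {q4, q5, q6}.
Read 'x': q4→∅, q5→∅, q6→{q0, q2, q7}; union {q0, q2, q7}; ε-closure = {q0, q2, q4, q5, q7}.
Read 'z': q0→{q4, q5, q6}, q2→{q0, q2}, q4→{q4}, q5→{q5, q7}, q7→∅; now {q0, q2, q4, q5, q6, q7}.
Read 'z': q0→{q4, q5, q6}, q2→{q0, q2}, q4→{q4}, q5→{q5, q7}, q6→{q2}, q7→∅; now {q0, q2, q4, q5, q6, q7}.
Read 'y': q0→{q2, q4}, q2→{q0}, q4→{q0, q2}, q5→{q6}, q6→{q1, q2, q5}, q7→{q0, q3}; now {q0, q1, q2, q3, q4, q5, q6}.
Read 'x': q0→{q6}, q1→{q3}, q2→{q0}, q3→{q6}, q4→∅, q5→∅, q6→{q0, q2, q7}; union {q0, q2, q3, q6, q7}; ε-closure = {q0, q2, q3, q4, q5, q6, q7}.
Read 'z': q0→{q4, q5, q6}, q2→{q0, q2}, q3→{q2, q3, q5}, q4→{q4}, q5→{q5, q7}, q6→{q2}, q7→∅; now {q0, q2, q3, q4, q5, q6, q7}.
Read 'z': q0→{q4, q5, q6}, q2→{q0, q2}, q3→{q2, q3, q5}, q4→{q4}, q5→{q5, q7}, q6→{q2}, q7→∅; now {q0, q2, q3, q4, q5, q6, q7}.
Read 'z': q0→{q4, q5, q6}, q2→{q0, q2}, q3→{q2, q3, q5}, q4→{q4}, q5→{q5, q7}, q6→{q2}, q7→∅; now {q0, q2, q3, q4, q5, q6, q7}.
Read 'z': q0→{q4, q5, q6}, q2→{q0, q2}, q3→{q2, q3, q5}, q4→{q4}, q5→{q5, q7}, q6→{q2}, q7→∅; now {q0, q2, q3, q4, q5, q6, q7}.
The final set {q0, q2, q3, q4, q5, q6, q7} contains the accepting states q3, q5.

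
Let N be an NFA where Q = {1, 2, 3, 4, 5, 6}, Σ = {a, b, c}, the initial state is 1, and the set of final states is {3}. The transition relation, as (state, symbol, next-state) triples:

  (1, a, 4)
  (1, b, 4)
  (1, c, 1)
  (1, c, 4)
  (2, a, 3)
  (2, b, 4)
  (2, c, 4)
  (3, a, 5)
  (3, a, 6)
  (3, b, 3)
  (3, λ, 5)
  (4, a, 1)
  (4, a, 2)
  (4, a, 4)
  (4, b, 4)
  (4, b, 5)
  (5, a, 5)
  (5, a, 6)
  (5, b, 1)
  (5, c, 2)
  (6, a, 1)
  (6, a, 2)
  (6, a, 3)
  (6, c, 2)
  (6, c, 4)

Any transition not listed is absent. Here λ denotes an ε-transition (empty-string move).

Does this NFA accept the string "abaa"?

Yes

Start in {1}.
Read 'a': 1→{4}; now {4}.
Read 'b': 4→{4, 5}; now {4, 5}.
Read 'a': 4→{1, 2, 4}, 5→{5, 6}; now {1, 2, 4, 5, 6}.
Read 'a': 1→{4}, 2→{3}, 4→{1, 2, 4}, 5→{5, 6}, 6→{1, 2, 3}; now {1, 2, 3, 4, 5, 6}.
The final set {1, 2, 3, 4, 5, 6} contains the accepting state 3.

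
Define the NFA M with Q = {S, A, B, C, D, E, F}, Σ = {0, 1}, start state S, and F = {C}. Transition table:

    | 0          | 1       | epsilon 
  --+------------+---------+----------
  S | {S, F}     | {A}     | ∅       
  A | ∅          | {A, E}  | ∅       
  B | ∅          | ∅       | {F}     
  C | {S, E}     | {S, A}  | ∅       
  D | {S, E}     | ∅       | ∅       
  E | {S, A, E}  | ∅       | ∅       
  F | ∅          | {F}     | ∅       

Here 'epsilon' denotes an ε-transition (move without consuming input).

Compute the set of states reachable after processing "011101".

{A, E}

Start in {S}.
Read '0': S→{S, F}; now {S, F}.
Read '1': S→{A}, F→{F}; now {A, F}.
Read '1': A→{A, E}, F→{F}; now {A, E, F}.
Read '1': A→{A, E}, E→∅, F→{F}; now {A, E, F}.
Read '0': A→∅, E→{S, A, E}, F→∅; now {S, A, E}.
Read '1': S→{A}, A→{A, E}, E→∅; now {A, E}.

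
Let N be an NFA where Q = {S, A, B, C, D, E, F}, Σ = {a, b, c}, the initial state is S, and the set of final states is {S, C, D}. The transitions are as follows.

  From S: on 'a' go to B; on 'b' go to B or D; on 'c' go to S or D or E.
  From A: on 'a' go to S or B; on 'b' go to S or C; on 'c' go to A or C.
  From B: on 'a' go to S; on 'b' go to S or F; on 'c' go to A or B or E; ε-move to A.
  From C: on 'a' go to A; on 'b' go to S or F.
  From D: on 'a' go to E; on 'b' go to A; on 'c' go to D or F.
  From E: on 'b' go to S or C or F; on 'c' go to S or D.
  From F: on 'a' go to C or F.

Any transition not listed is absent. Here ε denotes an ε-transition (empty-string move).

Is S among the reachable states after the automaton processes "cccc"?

Start in {S}.
Read 'c': S→{S, D, E}; now {S, D, E}.
Read 'c': S→{S, D, E}, D→{D, F}, E→{S, D}; now {S, D, E, F}.
Read 'c': S→{S, D, E}, D→{D, F}, E→{S, D}, F→∅; now {S, D, E, F}.
Read 'c': S→{S, D, E}, D→{D, F}, E→{S, D}, F→∅; now {S, D, E, F}.
State S is in {S, D, E, F}.

Yes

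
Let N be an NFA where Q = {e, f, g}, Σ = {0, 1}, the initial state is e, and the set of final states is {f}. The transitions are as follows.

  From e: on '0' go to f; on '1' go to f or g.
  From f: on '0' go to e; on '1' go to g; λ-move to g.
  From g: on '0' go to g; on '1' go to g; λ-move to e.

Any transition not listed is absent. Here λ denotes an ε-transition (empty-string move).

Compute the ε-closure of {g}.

{e, g}

Begin with {g}.
ε-move g → e; add e.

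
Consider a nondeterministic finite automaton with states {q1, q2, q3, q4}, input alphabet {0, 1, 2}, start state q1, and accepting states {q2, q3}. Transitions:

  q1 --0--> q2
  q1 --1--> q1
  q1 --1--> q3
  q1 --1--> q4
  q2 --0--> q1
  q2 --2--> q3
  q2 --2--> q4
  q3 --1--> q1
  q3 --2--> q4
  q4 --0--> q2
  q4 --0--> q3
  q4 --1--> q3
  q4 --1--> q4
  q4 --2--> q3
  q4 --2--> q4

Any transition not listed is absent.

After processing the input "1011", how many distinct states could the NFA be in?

Start in {q1}.
Read '1': q1→{q1, q3, q4}; now {q1, q3, q4}.
Read '0': q1→{q2}, q3→∅, q4→{q2, q3}; now {q2, q3}.
Read '1': q2→∅, q3→{q1}; now {q1}.
Read '1': q1→{q1, q3, q4}; now {q1, q3, q4}.
That set has 3 states.

3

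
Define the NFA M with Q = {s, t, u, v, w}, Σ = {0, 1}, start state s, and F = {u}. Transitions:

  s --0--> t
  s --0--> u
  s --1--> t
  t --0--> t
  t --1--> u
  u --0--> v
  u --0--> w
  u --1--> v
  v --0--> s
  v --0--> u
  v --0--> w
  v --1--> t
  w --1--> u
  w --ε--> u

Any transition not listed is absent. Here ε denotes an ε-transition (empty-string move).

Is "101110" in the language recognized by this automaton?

No

Start in {s}.
Read '1': {s} → {t}.
Read '0': {t} → {t}.
Read '1': {t} → {u}.
Read '1': {u} → {v}.
Read '1': {v} → {t}.
Read '0': {t} → {t}.
The final set {t} contains no accepting state.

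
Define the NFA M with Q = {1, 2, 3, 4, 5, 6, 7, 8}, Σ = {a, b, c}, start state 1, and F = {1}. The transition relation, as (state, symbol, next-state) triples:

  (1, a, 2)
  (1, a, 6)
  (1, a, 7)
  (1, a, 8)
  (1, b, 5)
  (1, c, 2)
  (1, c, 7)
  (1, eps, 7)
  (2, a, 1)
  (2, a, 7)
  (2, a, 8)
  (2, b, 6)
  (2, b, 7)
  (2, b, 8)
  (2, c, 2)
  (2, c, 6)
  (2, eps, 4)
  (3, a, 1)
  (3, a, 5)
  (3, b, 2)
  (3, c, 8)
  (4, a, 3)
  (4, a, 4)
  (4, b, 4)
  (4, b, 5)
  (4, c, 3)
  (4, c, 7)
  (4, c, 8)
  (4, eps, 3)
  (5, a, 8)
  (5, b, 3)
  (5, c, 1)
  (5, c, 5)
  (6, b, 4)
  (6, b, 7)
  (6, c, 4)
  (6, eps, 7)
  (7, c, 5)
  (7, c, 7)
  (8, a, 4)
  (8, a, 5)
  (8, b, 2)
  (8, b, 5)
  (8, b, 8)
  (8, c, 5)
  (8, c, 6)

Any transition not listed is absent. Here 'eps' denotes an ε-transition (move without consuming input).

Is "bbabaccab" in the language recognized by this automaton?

No

Start: ε-closure({1}) = {1, 7}.
Read 'b': 1→{5}, 7→∅; now {5}.
Read 'b': 5→{3}; now {3}.
Read 'a': 3→{1, 5}; union {1, 5}; ε-closure = {1, 5, 7}.
Read 'b': 1→{5}, 5→{3}, 7→∅; now {3, 5}.
Read 'a': 3→{1, 5}, 5→{8}; union {1, 5, 8}; ε-closure = {1, 5, 7, 8}.
Read 'c': 1→{2, 7}, 5→{1, 5}, 7→{5, 7}, 8→{5, 6}; union {1, 2, 5, 6, 7}; ε-closure = {1, 2, 3, 4, 5, 6, 7}.
Read 'c': 1→{2, 7}, 2→{2, 6}, 3→{8}, 4→{3, 7, 8}, 5→{1, 5}, 6→{4}, 7→{5, 7}; now {1, 2, 3, 4, 5, 6, 7, 8}.
Read 'a': 1→{2, 6, 7, 8}, 2→{1, 7, 8}, 3→{1, 5}, 4→{3, 4}, 5→{8}, 6→∅, 7→∅, 8→{4, 5}; now {1, 2, 3, 4, 5, 6, 7, 8}.
Read 'b': 1→{5}, 2→{6, 7, 8}, 3→{2}, 4→{4, 5}, 5→{3}, 6→{4, 7}, 7→∅, 8→{2, 5, 8}; now {2, 3, 4, 5, 6, 7, 8}.
The final set {2, 3, 4, 5, 6, 7, 8} contains no accepting state.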